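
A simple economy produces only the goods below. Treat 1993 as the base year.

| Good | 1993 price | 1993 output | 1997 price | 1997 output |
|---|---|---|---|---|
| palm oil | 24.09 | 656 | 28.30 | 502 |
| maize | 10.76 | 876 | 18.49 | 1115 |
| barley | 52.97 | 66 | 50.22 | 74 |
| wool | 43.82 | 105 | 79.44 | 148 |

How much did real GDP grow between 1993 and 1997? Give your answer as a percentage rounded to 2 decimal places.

3.51%

Real GDP 1993 = Nominal GDP 1993 = 24.09·656 + 10.76·876 + 52.97·66 + 43.82·105 = 33325.92.
Real GDP 1997 (at 1993 prices) = 24.09·502 + 10.76·1115 + 52.97·74 + 43.82·148 = 34495.72.
Real growth = 34495.72/33325.92 − 1 = 0.0351.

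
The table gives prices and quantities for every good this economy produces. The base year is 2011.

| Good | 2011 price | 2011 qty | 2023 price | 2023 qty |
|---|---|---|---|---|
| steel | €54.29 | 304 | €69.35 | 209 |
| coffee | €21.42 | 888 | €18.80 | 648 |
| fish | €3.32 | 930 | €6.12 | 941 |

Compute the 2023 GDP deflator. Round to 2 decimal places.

Nominal GDP 2023 = 69.35·209 + 18.80·648 + 6.12·941 = 32435.47.
Real GDP 2023 (at 2011 prices) = 54.29·209 + 21.42·648 + 3.32·941 = 28350.89.
Deflator = Nominal/Real × 100 = 32435.47/28350.89 × 100 = 114.407.

114.41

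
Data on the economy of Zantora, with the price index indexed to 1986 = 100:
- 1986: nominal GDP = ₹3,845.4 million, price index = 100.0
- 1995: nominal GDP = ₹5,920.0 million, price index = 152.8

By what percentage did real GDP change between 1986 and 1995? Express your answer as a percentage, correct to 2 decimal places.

Deflate each year: 1986 → 3845.4/1.000 = 3845.40; 1995 → 5920.0/1.528 = 3874.35.
So real GDP changed by 3874.35/3845.40 − 1 = 0.0075, i.e. 0.75%.

0.75%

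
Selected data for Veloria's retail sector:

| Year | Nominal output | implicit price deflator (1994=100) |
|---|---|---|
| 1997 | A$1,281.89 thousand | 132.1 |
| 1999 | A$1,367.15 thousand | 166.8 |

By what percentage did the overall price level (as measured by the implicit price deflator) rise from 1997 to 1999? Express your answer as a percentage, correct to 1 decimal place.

26.3%

Price-level change = 166.8 / 132.1 − 1 = 0.2627.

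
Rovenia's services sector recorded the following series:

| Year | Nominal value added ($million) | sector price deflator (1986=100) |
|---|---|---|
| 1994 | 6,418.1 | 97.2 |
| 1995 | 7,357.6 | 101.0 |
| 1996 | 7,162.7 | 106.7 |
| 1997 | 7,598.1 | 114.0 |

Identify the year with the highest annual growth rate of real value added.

1995: real = 7357.6/1.010 = 7284.75; growth vs 1994 (6602.98) = 10.33%.
1996: real = 7162.7/1.067 = 6712.93; growth vs 1995 (7284.75) = -7.85%.
1997: real = 7598.1/1.140 = 6665.00; growth vs 1996 (6712.93) = -0.71%.

1995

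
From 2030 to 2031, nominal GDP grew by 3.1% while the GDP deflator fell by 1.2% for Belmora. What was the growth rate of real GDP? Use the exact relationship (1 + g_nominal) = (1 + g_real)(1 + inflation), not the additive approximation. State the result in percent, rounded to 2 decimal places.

(1 + g_nom) = (1 + g_real)(1 + π), so g_real = 1.0310 / 0.9880 − 1 = 0.04352.

4.35%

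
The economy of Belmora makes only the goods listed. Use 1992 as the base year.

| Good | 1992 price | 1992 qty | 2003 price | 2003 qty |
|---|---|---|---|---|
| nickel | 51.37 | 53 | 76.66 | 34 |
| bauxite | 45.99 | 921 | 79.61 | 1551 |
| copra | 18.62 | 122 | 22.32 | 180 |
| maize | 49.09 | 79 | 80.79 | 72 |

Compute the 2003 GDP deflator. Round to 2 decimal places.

Nominal GDP 2003 = 76.66·34 + 79.61·1551 + 22.32·180 + 80.79·72 = 135916.03.
Real GDP 2003 (at 1992 prices) = 51.37·34 + 45.99·1551 + 18.62·180 + 49.09·72 = 79963.15.
Deflator = Nominal/Real × 100 = 135916.03/79963.15 × 100 = 169.973.

169.97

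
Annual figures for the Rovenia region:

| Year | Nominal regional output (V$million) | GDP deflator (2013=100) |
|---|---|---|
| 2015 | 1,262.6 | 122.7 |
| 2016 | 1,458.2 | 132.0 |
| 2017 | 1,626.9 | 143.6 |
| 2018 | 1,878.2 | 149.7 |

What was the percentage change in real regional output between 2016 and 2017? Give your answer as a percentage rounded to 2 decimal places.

Real regional output 2016 = 1458.2/1.320 = 1104.70.
Real regional output 2017 = 1626.9/1.436 = 1132.94.
Change = 1132.94/1104.70 − 1 = 0.0256.

2.56%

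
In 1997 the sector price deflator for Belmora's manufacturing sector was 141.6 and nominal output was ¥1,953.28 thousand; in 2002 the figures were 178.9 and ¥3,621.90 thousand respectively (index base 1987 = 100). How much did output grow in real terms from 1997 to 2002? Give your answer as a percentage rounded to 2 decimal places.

46.77%

Deflate each year: 1997 → 1953.28/1.416 = 1379.44; 2002 → 3621.90/1.789 = 2024.54.
So real output changed by 2024.54/1379.44 − 1 = 0.4677, i.e. 46.77%.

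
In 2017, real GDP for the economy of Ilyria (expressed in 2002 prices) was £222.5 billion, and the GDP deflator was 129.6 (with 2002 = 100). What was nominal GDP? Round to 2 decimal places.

Nominal GDP = Real × (GDP deflator/100) = 222.5 × 1.296 = 288.36.

£288.36 billion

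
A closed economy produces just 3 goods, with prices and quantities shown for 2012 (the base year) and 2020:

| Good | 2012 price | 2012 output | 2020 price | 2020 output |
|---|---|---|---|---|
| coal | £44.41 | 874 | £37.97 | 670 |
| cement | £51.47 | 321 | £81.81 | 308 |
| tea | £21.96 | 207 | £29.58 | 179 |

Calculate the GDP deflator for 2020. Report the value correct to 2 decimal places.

Nominal GDP 2020 = 37.97·670 + 81.81·308 + 29.58·179 = 55932.20.
Real GDP 2020 (at 2012 prices) = 44.41·670 + 51.47·308 + 21.96·179 = 49538.30.
Deflator = Nominal/Real × 100 = 55932.20/49538.30 × 100 = 112.907.

112.91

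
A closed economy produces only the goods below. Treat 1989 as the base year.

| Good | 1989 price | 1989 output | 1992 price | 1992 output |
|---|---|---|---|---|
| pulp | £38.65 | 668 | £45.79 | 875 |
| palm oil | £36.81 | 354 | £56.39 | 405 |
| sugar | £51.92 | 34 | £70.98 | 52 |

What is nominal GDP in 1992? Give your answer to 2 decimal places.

Nominal GDP 1992 = Σ (p_1992 × q_1992) = 45.79·875 + 56.39·405 + 70.98·52 = 66595.16.

£66595.16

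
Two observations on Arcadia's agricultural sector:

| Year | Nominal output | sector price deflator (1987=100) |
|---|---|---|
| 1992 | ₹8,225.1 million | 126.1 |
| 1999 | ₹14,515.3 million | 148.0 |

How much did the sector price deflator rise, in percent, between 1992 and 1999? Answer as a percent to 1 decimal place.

17.4%

Price-level change = 148.0 / 126.1 − 1 = 0.1737.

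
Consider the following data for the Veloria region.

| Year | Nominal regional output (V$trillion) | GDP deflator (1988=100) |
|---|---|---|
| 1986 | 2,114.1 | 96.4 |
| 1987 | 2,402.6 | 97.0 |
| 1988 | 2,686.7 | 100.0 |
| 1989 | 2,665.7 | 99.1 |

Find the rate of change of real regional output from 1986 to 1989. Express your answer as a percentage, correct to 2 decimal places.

Real regional output 1986 = 2114.1/0.964 = 2193.05.
Real regional output 1989 = 2665.7/0.991 = 2689.91.
Change = 2689.91/2193.05 − 1 = 0.2266.

22.66%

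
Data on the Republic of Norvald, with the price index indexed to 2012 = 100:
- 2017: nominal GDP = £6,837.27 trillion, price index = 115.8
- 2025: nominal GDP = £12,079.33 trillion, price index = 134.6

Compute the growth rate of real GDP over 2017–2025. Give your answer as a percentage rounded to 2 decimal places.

51.99%

Deflate each year: 2017 → 6837.27/1.158 = 5904.38; 2025 → 12079.33/1.346 = 8974.24.
So real GDP changed by 8974.24/5904.38 − 1 = 0.5199, i.e. 51.99%.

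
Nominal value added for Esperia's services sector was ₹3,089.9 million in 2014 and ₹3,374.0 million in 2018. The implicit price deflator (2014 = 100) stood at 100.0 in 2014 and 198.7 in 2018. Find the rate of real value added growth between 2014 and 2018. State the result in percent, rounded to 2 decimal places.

Real value added 2014 = 3089.9 / 1.000 = 3089.90.
Real value added 2018 = 3374.0 / 1.987 = 1698.04.
Real growth = 1698.04 / 3089.90 − 1 = -0.4505.

-45.05%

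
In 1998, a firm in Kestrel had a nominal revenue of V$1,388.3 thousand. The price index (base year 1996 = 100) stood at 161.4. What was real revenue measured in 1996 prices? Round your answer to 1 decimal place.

V$860.2 thousand

Real revenue = Nominal / (price index/100) = 1388.3 / 1.614 = 860.16.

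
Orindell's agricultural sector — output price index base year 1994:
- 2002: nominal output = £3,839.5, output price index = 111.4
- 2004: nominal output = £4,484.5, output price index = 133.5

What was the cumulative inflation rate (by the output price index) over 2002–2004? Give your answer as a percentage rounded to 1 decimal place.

Price-level change = 133.5 / 111.4 − 1 = 0.1984.

19.8%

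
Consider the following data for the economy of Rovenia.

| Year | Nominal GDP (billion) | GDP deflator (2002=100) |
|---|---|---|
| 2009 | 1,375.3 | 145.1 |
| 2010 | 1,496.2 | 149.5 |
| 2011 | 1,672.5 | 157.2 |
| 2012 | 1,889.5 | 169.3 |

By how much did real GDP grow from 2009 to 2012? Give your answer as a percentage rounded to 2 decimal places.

17.75%

Real GDP 2009 = 1375.3/1.451 = 947.83.
Real GDP 2012 = 1889.5/1.693 = 1116.07.
Change = 1116.07/947.83 − 1 = 0.1775.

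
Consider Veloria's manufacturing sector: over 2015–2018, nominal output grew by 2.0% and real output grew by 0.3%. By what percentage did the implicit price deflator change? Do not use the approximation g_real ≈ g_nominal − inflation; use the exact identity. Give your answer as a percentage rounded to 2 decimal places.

1.69%

(1 + g_nom) = (1 + g_real)(1 + π), so π = 1.0200 / 1.0030 − 1 = 0.01695.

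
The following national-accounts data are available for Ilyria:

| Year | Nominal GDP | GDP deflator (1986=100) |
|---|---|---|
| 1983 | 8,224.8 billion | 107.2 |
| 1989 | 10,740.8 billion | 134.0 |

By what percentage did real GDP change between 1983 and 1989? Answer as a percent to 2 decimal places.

Deflate each year: 1983 → 8224.8/1.072 = 7672.39; 1989 → 10740.8/1.340 = 8015.52.
So real GDP changed by 8015.52/7672.39 − 1 = 0.0447, i.e. 4.47%.

4.47%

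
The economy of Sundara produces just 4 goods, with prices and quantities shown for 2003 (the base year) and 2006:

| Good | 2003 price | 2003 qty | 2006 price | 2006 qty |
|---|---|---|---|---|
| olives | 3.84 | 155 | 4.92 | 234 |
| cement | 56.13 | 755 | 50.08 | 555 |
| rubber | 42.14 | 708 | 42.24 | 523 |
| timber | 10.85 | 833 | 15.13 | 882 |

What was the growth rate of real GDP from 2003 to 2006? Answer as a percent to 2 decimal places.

-22.22%

Real GDP 2003 = Nominal GDP 2003 = 3.84·155 + 56.13·755 + 42.14·708 + 10.85·833 = 81846.52.
Real GDP 2006 (at 2003 prices) = 3.84·234 + 56.13·555 + 42.14·523 + 10.85·882 = 63659.63.
Real growth = 63659.63/81846.52 − 1 = -0.2222.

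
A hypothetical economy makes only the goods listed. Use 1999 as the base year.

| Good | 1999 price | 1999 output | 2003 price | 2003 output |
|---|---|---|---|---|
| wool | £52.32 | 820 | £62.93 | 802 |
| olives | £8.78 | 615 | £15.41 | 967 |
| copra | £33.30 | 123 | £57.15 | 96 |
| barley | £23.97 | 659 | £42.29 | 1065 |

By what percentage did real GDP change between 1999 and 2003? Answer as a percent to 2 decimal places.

Real GDP 1999 = Nominal GDP 1999 = 52.32·820 + 8.78·615 + 33.30·123 + 23.97·659 = 68194.23.
Real GDP 2003 (at 1999 prices) = 52.32·802 + 8.78·967 + 33.30·96 + 23.97·1065 = 79175.75.
Real growth = 79175.75/68194.23 − 1 = 0.1610.

16.10%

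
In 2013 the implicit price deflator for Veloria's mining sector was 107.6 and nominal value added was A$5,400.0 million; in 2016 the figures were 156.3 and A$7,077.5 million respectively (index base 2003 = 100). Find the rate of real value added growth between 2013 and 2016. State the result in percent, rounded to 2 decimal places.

-9.77%

Real value added 2013 = 5400.0 / 1.076 = 5018.59.
Real value added 2016 = 7077.5 / 1.563 = 4528.15.
Real growth = 4528.15 / 5018.59 − 1 = -0.0977.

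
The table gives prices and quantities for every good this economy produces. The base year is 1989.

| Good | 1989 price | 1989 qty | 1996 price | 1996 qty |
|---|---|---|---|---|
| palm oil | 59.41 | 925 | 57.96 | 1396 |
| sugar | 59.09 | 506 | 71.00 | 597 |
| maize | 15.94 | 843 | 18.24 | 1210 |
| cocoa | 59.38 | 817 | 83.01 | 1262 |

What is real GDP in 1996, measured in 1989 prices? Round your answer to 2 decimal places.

Real GDP 1996 = Σ (p_1989 × q_1996) = 59.41·1396 + 59.09·597 + 15.94·1210 + 59.38·1262 = 212438.05.

212438.05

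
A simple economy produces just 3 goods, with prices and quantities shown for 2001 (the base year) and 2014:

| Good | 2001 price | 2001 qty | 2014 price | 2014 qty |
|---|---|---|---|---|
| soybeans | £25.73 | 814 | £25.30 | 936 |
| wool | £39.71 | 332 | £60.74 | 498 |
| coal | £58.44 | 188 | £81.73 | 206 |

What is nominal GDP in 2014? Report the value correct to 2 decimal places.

Nominal GDP 2014 = Σ (p_2014 × q_2014) = 25.30·936 + 60.74·498 + 81.73·206 = 70765.70.

£70765.70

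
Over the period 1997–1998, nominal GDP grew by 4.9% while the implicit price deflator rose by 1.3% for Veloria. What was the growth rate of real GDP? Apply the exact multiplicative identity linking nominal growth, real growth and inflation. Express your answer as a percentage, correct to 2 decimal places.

(1 + g_nom) = (1 + g_real)(1 + π), so g_real = 1.0490 / 1.0130 − 1 = 0.03554.

3.55%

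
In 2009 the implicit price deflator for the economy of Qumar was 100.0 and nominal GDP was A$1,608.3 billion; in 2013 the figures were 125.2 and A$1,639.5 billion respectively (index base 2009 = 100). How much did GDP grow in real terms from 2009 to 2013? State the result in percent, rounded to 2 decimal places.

-18.58%

Deflate each year: 2009 → 1608.3/1.000 = 1608.30; 2013 → 1639.5/1.252 = 1309.50.
So real GDP changed by 1309.50/1608.30 − 1 = -0.1858, i.e. -18.58%.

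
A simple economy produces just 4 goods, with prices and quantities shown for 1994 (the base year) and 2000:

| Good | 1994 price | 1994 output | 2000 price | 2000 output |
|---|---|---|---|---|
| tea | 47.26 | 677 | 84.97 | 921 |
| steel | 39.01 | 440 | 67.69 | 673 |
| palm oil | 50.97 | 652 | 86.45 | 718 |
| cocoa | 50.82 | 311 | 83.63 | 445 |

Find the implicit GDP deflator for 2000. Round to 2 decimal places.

172.96

Nominal GDP 2000 = 84.97·921 + 67.69·673 + 86.45·718 + 83.63·445 = 223099.19.
Real GDP 2000 (at 1994 prices) = 47.26·921 + 39.01·673 + 50.97·718 + 50.82·445 = 128991.55.
Deflator = Nominal/Real × 100 = 223099.19/128991.55 × 100 = 172.956.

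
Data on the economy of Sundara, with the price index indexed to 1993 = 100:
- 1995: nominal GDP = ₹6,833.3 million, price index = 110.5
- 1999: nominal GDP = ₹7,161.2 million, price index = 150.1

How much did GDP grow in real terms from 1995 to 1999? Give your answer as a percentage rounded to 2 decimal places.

Real GDP 1995 = 6833.3 / 1.105 = 6183.98.
Real GDP 1999 = 7161.2 / 1.501 = 4770.95.
Real growth = 4770.95 / 6183.98 − 1 = -0.2285.

-22.85%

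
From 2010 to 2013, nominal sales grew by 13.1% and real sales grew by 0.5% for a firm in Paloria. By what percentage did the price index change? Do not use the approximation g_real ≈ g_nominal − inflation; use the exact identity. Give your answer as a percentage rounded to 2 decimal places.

(1 + g_nom) = (1 + g_real)(1 + π), so π = 1.1310 / 1.0050 − 1 = 0.12537.

12.54%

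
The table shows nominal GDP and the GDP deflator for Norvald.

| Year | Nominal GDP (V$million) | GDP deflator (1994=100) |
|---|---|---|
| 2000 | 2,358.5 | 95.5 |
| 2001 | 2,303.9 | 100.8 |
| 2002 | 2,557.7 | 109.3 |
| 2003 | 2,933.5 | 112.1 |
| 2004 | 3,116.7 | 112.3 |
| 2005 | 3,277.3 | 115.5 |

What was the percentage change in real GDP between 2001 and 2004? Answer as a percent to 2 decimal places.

Real GDP 2001 = 2303.9/1.008 = 2285.62.
Real GDP 2004 = 3116.7/1.123 = 2775.33.
Change = 2775.33/2285.62 − 1 = 0.2143.

21.43%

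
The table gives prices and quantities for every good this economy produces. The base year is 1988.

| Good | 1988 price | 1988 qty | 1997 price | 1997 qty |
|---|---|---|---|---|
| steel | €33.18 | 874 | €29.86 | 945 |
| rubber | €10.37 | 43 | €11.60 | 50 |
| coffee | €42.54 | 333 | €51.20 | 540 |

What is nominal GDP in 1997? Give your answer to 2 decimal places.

Nominal GDP 1997 = Σ (p_1997 × q_1997) = 29.86·945 + 11.60·50 + 51.20·540 = 56445.70.

€56445.70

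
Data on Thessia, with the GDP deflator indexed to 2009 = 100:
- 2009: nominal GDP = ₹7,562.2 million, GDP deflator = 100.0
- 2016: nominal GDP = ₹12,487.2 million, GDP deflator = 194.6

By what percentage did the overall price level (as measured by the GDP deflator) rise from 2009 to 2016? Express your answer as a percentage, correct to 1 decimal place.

94.6%

Price-level change = 194.6 / 100.0 − 1 = 0.9460.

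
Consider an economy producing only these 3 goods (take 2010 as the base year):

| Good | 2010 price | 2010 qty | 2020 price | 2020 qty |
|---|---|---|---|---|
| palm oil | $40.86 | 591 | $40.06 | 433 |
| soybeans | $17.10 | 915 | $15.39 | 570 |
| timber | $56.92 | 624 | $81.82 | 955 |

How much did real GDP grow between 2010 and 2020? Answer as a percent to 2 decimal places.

Real GDP 2010 = Nominal GDP 2010 = 40.86·591 + 17.10·915 + 56.92·624 = 75312.84.
Real GDP 2020 (at 2010 prices) = 40.86·433 + 17.10·570 + 56.92·955 = 81797.98.
Real growth = 81797.98/75312.84 − 1 = 0.0861.

8.61%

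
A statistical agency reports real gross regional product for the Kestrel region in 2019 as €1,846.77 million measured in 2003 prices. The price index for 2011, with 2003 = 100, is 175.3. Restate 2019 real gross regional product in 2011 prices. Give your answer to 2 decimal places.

Real gross regional product in 2011 prices = Real gross regional product in 2003 prices × (P_2011/P_2003) = 1846.77 × 1.753 = 3237.39.

€3,237.39 million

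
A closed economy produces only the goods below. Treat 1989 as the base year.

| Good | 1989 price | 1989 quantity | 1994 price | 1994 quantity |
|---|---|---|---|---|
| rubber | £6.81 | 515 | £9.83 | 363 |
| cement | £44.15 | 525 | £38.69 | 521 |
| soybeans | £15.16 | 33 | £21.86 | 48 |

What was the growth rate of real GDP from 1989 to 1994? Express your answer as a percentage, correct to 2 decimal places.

-3.62%

Real GDP 1989 = Nominal GDP 1989 = 6.81·515 + 44.15·525 + 15.16·33 = 27186.18.
Real GDP 1994 (at 1989 prices) = 6.81·363 + 44.15·521 + 15.16·48 = 26201.86.
Real growth = 26201.86/27186.18 − 1 = -0.0362.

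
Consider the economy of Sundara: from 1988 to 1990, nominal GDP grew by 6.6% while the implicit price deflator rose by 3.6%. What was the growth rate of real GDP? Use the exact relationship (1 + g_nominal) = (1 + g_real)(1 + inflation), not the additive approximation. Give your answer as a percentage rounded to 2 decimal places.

2.90%

(1 + g_nom) = (1 + g_real)(1 + π), so g_real = 1.0660 / 1.0360 − 1 = 0.02896.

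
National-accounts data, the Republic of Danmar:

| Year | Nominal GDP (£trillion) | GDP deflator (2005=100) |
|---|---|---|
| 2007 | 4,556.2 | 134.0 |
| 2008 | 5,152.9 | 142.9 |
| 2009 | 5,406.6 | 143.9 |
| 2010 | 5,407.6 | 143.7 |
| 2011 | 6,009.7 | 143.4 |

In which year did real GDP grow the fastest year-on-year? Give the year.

2008: real = 5152.9/1.429 = 3605.95; growth vs 2007 (3400.15) = 6.05%.
2009: real = 5406.6/1.439 = 3757.19; growth vs 2008 (3605.95) = 4.19%.
2010: real = 5407.6/1.437 = 3763.12; growth vs 2009 (3757.19) = 0.16%.
2011: real = 6009.7/1.434 = 4190.86; growth vs 2010 (3763.12) = 11.37%.

2011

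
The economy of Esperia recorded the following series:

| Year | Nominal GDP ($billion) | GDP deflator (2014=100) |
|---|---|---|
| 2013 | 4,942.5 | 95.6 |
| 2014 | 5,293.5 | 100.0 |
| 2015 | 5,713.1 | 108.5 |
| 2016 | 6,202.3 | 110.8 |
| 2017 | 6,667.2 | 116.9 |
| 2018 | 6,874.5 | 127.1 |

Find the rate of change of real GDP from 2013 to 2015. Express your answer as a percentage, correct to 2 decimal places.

1.85%

Real GDP 2013 = 4942.5/0.956 = 5169.98.
Real GDP 2015 = 5713.1/1.085 = 5265.53.
Change = 5265.53/5169.98 − 1 = 0.0185.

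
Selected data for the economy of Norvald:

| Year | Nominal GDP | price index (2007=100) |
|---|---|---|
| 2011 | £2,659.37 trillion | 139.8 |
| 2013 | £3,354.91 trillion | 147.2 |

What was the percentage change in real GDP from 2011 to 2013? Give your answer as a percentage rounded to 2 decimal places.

Real GDP 2011 = 2659.37 / 1.398 = 1902.27.
Real GDP 2013 = 3354.91 / 1.472 = 2279.15.
Real growth = 2279.15 / 1902.27 − 1 = 0.1981.

19.81%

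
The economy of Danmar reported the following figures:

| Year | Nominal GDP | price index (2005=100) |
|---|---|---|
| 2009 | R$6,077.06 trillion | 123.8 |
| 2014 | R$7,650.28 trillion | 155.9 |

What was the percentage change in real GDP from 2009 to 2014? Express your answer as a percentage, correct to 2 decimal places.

-0.03%

Real GDP 2009 = 6077.06 / 1.238 = 4908.77.
Real GDP 2014 = 7650.28 / 1.559 = 4907.17.
Real growth = 4907.17 / 4908.77 − 1 = -0.0003.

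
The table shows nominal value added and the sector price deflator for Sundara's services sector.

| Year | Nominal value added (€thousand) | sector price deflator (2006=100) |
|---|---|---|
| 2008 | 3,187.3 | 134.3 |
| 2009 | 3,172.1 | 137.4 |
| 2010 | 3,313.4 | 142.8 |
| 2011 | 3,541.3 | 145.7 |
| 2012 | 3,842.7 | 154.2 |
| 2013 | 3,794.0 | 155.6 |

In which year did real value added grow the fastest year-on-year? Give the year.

2009: real = 3172.1/1.374 = 2308.66; growth vs 2008 (2373.27) = -2.72%.
2010: real = 3313.4/1.428 = 2320.31; growth vs 2009 (2308.66) = 0.50%.
2011: real = 3541.3/1.457 = 2430.54; growth vs 2010 (2320.31) = 4.75%.
2012: real = 3842.7/1.542 = 2492.02; growth vs 2011 (2430.54) = 2.53%.
2013: real = 3794.0/1.556 = 2438.30; growth vs 2012 (2492.02) = -2.16%.

2011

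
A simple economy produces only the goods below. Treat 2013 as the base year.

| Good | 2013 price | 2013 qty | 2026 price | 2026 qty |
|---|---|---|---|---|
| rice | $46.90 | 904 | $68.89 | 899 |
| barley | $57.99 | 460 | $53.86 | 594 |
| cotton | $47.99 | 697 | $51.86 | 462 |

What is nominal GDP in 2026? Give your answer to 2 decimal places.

$117884.27

Nominal GDP 2026 = Σ (p_2026 × q_2026) = 68.89·899 + 53.86·594 + 51.86·462 = 117884.27.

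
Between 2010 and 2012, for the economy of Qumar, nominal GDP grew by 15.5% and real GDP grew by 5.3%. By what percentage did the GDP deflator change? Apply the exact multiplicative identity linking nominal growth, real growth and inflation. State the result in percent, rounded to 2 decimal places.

9.69%

(1 + g_nom) = (1 + g_real)(1 + π), so π = 1.1550 / 1.0530 − 1 = 0.09687.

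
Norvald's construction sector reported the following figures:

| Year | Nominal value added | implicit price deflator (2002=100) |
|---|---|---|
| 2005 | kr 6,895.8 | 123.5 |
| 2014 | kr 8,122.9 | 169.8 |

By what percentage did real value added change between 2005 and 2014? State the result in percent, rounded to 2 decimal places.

Deflate each year: 2005 → 6895.8/1.235 = 5583.64; 2014 → 8122.9/1.698 = 4783.80.
So real value added changed by 4783.80/5583.64 − 1 = -0.1432, i.e. -14.32%.

-14.32%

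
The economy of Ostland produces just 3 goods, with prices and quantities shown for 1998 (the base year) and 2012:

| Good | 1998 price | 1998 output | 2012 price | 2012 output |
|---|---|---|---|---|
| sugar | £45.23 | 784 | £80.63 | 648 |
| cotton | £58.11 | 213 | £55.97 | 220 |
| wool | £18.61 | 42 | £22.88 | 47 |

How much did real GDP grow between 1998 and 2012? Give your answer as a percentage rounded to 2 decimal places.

Real GDP 1998 = Nominal GDP 1998 = 45.23·784 + 58.11·213 + 18.61·42 = 48619.37.
Real GDP 2012 (at 1998 prices) = 45.23·648 + 58.11·220 + 18.61·47 = 42967.91.
Real growth = 42967.91/48619.37 − 1 = -0.1162.

-11.62%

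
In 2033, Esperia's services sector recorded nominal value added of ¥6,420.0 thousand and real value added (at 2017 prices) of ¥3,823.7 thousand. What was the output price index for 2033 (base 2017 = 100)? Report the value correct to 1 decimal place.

output price index = (Nominal / Real) × 100 = 6420.0 / 3823.7 × 100 = 167.90.

167.9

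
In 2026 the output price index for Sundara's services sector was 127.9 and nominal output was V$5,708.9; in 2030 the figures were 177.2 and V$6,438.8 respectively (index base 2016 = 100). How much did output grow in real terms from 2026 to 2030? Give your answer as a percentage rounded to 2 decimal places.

Real output 2026 = 5708.9 / 1.279 = 4463.57.
Real output 2030 = 6438.8 / 1.772 = 3633.63.
Real growth = 3633.63 / 4463.57 − 1 = -0.1859.

-18.59%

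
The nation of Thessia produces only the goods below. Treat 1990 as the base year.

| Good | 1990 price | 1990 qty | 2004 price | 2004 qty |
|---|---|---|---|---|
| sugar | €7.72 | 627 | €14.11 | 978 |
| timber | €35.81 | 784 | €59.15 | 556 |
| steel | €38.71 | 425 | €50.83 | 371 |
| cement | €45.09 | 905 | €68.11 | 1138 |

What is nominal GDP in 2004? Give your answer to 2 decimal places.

Nominal GDP 2004 = Σ (p_2004 × q_2004) = 14.11·978 + 59.15·556 + 50.83·371 + 68.11·1138 = 143054.09.

€143054.09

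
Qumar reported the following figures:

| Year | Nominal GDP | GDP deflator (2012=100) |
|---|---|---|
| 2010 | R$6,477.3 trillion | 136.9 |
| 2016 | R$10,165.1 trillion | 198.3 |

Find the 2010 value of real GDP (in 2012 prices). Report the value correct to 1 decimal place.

Real GDP = Nominal / (GDP deflator/100) = 6477.3 / 1.369 = 4731.41.

R$4,731.4 trillion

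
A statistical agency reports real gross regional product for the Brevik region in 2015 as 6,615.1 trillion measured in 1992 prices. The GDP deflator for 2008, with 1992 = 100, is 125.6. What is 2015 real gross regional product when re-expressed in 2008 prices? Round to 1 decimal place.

8,308.6 trillion

Real gross regional product in 2008 prices = Real gross regional product in 1992 prices × (P_2008/P_1992) = 6615.1 × 1.256 = 8308.57.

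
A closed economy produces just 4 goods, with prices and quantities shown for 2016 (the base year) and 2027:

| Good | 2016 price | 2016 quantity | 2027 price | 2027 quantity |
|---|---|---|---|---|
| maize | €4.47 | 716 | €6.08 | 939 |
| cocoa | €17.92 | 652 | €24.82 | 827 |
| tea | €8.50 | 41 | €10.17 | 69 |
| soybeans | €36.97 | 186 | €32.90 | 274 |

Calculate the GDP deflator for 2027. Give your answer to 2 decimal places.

120.91

Nominal GDP 2027 = 6.08·939 + 24.82·827 + 10.17·69 + 32.90·274 = 35951.59.
Real GDP 2027 (at 2016 prices) = 4.47·939 + 17.92·827 + 8.50·69 + 36.97·274 = 29733.45.
Deflator = Nominal/Real × 100 = 35951.59/29733.45 × 100 = 120.913.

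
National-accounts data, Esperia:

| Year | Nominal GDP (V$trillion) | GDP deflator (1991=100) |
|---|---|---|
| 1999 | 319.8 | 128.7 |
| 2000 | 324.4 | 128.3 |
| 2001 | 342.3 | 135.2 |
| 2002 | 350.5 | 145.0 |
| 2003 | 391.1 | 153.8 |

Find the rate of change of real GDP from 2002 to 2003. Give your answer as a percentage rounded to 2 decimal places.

5.20%

Real GDP 2002 = 350.5/1.450 = 241.72.
Real GDP 2003 = 391.1/1.538 = 254.29.
Change = 254.29/241.72 − 1 = 0.0520.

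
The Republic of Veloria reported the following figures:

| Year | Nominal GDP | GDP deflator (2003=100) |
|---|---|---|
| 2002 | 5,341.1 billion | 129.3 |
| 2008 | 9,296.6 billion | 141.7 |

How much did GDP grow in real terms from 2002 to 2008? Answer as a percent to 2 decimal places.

Real GDP 2002 = 5341.1 / 1.293 = 4130.78.
Real GDP 2008 = 9296.6 / 1.417 = 6560.76.
Real growth = 6560.76 / 4130.78 − 1 = 0.5883.

58.83%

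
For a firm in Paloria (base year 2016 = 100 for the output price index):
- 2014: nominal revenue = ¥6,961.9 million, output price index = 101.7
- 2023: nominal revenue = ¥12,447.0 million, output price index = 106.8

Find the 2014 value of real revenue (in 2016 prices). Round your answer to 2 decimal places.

¥6,845.53 million

Real revenue = Nominal / (output price index/100) = 6961.9 / 1.017 = 6845.53.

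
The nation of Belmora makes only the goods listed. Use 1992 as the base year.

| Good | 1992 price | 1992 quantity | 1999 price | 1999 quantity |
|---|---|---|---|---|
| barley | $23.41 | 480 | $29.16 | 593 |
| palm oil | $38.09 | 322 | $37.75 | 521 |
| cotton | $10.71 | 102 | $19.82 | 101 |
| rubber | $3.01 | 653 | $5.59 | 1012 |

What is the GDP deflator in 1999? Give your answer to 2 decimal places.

117.87

Nominal GDP 1999 = 29.16·593 + 37.75·521 + 19.82·101 + 5.59·1012 = 44618.53.
Real GDP 1999 (at 1992 prices) = 23.41·593 + 38.09·521 + 10.71·101 + 3.01·1012 = 37854.85.
Deflator = Nominal/Real × 100 = 44618.53/37854.85 × 100 = 117.867.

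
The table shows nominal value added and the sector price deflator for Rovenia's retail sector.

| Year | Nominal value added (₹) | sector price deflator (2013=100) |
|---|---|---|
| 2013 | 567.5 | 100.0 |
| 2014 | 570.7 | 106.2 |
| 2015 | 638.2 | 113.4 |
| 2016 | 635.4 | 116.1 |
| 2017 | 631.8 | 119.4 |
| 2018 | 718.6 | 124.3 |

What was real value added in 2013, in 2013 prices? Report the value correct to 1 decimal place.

Real value added 2013 = 567.5 / 1.000 = 567.50.

₹567.5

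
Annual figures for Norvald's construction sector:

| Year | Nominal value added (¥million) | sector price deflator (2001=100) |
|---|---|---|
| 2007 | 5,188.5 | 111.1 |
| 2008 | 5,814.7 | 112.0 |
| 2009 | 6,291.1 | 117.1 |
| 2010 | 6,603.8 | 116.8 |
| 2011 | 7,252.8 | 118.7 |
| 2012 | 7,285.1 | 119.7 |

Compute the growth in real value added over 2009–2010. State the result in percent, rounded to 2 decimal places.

5.24%

Real value added 2009 = 6291.1/1.171 = 5372.42.
Real value added 2010 = 6603.8/1.168 = 5653.94.
Change = 5653.94/5372.42 − 1 = 0.0524.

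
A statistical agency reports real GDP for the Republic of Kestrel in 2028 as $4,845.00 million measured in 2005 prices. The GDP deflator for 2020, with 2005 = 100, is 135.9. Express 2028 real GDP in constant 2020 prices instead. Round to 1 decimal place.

$6,584.4 million

Real GDP in 2020 prices = Real GDP in 2005 prices × (P_2020/P_2005) = 4845.00 × 1.359 = 6584.36.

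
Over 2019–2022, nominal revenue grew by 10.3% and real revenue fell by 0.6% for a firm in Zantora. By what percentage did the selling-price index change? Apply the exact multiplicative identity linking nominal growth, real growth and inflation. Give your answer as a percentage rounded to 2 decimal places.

(1 + g_nom) = (1 + g_real)(1 + π), so π = 1.1030 / 0.9940 − 1 = 0.10966.

10.97%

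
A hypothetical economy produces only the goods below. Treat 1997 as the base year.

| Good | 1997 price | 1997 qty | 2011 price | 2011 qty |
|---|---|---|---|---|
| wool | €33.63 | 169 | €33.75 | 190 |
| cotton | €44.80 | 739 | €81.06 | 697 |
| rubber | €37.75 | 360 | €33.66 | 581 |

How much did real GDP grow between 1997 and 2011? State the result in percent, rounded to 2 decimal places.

Real GDP 1997 = Nominal GDP 1997 = 33.63·169 + 44.80·739 + 37.75·360 = 52380.67.
Real GDP 2011 (at 1997 prices) = 33.63·190 + 44.80·697 + 37.75·581 = 59548.05.
Real growth = 59548.05/52380.67 − 1 = 0.1368.

13.68%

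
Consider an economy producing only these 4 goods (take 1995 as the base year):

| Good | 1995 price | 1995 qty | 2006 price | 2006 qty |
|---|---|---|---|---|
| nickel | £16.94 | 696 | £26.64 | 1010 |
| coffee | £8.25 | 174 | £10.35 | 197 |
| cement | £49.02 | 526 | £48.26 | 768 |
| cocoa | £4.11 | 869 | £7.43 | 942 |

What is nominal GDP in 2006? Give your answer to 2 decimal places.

Nominal GDP 2006 = Σ (p_2006 × q_2006) = 26.64·1010 + 10.35·197 + 48.26·768 + 7.43·942 = 73008.09.

£73008.09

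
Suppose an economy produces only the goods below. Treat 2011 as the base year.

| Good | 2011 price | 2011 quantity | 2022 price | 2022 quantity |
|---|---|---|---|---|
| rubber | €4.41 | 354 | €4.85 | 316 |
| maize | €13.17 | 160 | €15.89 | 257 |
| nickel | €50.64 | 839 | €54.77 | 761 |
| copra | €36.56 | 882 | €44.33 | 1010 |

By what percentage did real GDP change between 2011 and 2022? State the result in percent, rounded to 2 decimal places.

2.35%

Real GDP 2011 = Nominal GDP 2011 = 4.41·354 + 13.17·160 + 50.64·839 + 36.56·882 = 78401.22.
Real GDP 2022 (at 2011 prices) = 4.41·316 + 13.17·257 + 50.64·761 + 36.56·1010 = 80240.89.
Real growth = 80240.89/78401.22 − 1 = 0.0235.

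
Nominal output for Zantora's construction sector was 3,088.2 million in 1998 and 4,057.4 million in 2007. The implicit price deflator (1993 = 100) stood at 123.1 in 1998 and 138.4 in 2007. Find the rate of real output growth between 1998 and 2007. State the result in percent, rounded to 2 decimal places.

Real output 1998 = 3088.2 / 1.231 = 2508.69.
Real output 2007 = 4057.4 / 1.384 = 2931.65.
Real growth = 2931.65 / 2508.69 − 1 = 0.1686.

16.86%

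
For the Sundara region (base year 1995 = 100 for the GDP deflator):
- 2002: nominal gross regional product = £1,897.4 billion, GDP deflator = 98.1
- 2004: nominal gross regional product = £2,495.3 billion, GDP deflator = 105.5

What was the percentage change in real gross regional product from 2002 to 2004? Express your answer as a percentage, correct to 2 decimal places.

22.29%

Real gross regional product 2002 = 1897.4 / 0.981 = 1934.15.
Real gross regional product 2004 = 2495.3 / 1.055 = 2365.21.
Real growth = 2365.21 / 1934.15 − 1 = 0.2229.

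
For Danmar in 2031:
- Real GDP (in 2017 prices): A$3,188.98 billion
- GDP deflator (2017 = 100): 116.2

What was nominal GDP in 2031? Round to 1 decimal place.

Nominal GDP = Real × (GDP deflator/100) = 3188.98 × 1.162 = 3705.59.

A$3,705.6 billion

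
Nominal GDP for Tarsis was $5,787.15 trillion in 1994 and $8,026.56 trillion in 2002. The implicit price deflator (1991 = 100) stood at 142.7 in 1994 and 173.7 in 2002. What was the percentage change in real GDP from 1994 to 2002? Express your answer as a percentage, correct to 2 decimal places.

13.94%

Real GDP 1994 = 5787.15 / 1.427 = 4055.47.
Real GDP 2002 = 8026.56 / 1.737 = 4620.93.
Real growth = 4620.93 / 4055.47 − 1 = 0.1394.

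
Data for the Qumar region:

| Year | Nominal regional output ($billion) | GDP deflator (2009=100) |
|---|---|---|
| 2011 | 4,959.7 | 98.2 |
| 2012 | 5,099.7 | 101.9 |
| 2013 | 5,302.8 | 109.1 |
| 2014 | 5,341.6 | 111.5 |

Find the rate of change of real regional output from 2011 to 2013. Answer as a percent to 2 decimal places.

-3.76%

Real regional output 2011 = 4959.7/0.982 = 5050.61.
Real regional output 2013 = 5302.8/1.091 = 4860.49.
Change = 4860.49/5050.61 − 1 = -0.0376.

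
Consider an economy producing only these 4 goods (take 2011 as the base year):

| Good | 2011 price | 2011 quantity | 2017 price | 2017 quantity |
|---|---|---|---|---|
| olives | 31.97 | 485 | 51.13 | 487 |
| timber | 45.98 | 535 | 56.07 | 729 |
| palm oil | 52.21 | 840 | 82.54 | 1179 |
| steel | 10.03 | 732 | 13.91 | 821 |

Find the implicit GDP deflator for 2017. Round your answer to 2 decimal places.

Nominal GDP 2017 = 51.13·487 + 56.07·729 + 82.54·1179 + 13.91·821 = 174510.11.
Real GDP 2017 (at 2011 prices) = 31.97·487 + 45.98·729 + 52.21·1179 + 10.03·821 = 118879.03.
Deflator = Nominal/Real × 100 = 174510.11/118879.03 × 100 = 146.796.

146.80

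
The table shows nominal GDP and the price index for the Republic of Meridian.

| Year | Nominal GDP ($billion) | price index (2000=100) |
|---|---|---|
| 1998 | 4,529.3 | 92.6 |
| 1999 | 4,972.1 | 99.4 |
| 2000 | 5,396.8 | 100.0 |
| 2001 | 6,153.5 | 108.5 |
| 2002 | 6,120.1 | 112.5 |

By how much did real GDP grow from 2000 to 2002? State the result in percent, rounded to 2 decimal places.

Real GDP 2000 = 5396.8/1.000 = 5396.80.
Real GDP 2002 = 6120.1/1.125 = 5440.09.
Change = 5440.09/5396.80 − 1 = 0.0080.

0.80%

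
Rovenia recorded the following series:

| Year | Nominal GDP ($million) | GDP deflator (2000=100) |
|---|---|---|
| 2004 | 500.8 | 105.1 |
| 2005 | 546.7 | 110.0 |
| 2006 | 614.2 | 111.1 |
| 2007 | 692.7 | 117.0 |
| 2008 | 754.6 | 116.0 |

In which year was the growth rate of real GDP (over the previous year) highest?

2005: real = 546.7/1.100 = 497.00; growth vs 2004 (476.50) = 4.30%.
2006: real = 614.2/1.111 = 552.84; growth vs 2005 (497.00) = 11.24%.
2007: real = 692.7/1.170 = 592.05; growth vs 2006 (552.84) = 7.09%.
2008: real = 754.6/1.160 = 650.52; growth vs 2007 (592.05) = 9.88%.

2006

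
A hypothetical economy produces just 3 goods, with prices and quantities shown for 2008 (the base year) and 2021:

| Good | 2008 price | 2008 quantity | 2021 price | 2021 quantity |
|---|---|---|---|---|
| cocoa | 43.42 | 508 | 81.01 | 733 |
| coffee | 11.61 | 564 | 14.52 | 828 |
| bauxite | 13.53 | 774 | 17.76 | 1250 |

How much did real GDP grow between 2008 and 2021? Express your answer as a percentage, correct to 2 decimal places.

49.32%

Real GDP 2008 = Nominal GDP 2008 = 43.42·508 + 11.61·564 + 13.53·774 = 39077.62.
Real GDP 2021 (at 2008 prices) = 43.42·733 + 11.61·828 + 13.53·1250 = 58352.44.
Real growth = 58352.44/39077.62 − 1 = 0.4932.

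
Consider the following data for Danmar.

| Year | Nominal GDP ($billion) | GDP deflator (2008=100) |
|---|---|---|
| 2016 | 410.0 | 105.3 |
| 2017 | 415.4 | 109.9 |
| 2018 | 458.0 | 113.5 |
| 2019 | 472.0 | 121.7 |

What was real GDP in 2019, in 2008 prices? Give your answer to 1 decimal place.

$387.8 billion

Real GDP 2019 = 472.0 / 1.217 = 387.84.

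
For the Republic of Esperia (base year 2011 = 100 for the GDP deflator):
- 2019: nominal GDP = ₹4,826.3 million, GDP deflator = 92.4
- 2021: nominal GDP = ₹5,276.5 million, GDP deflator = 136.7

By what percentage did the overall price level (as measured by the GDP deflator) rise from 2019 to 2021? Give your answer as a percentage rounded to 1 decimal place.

Price-level change = 136.7 / 92.4 − 1 = 0.4794.

47.9%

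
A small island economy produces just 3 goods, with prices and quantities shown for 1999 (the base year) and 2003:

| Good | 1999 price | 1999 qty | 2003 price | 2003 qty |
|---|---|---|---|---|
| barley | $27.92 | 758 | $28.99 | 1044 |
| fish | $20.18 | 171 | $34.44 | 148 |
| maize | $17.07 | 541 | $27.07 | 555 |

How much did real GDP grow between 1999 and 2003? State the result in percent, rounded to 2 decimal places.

22.93%

Real GDP 1999 = Nominal GDP 1999 = 27.92·758 + 20.18·171 + 17.07·541 = 33849.01.
Real GDP 2003 (at 1999 prices) = 27.92·1044 + 20.18·148 + 17.07·555 = 41608.97.
Real growth = 41608.97/33849.01 − 1 = 0.2293.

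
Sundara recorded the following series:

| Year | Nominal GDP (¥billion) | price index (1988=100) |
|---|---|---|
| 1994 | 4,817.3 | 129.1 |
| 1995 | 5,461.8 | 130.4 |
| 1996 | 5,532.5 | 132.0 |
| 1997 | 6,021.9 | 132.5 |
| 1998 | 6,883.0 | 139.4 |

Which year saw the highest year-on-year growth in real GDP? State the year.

1995

1995: real = 5461.8/1.304 = 4188.50; growth vs 1994 (3731.45) = 12.25%.
1996: real = 5532.5/1.320 = 4191.29; growth vs 1995 (4188.50) = 0.07%.
1997: real = 6021.9/1.325 = 4544.83; growth vs 1996 (4191.29) = 8.44%.
1998: real = 6883.0/1.394 = 4937.59; growth vs 1997 (4544.83) = 8.64%.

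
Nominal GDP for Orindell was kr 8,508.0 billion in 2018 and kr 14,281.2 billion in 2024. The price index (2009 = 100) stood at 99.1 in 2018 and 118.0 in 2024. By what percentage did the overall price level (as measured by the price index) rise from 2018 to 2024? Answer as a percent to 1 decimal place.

19.1%

Price-level change = 118.0 / 99.1 − 1 = 0.1907.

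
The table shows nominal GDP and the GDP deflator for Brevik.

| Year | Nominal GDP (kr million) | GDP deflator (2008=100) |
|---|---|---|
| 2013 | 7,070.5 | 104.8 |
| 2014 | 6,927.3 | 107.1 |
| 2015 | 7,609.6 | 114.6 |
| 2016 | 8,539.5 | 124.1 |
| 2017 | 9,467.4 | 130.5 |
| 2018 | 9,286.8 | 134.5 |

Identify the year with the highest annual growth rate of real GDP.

2014: real = 6927.3/1.071 = 6468.07; growth vs 2013 (6746.66) = -4.13%.
2015: real = 7609.6/1.146 = 6640.14; growth vs 2014 (6468.07) = 2.66%.
2016: real = 8539.5/1.241 = 6881.14; growth vs 2015 (6640.14) = 3.63%.
2017: real = 9467.4/1.305 = 7254.71; growth vs 2016 (6881.14) = 5.43%.
2018: real = 9286.8/1.345 = 6904.68; growth vs 2017 (7254.71) = -4.82%.

2017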